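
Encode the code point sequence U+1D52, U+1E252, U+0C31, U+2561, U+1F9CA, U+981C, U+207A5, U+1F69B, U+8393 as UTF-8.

E1 B5 92 F0 9E 89 92 E0 B0 B1 E2 95 A1 F0 9F A7 8A E9 A0 9C F0 A0 9E A5 F0 9F 9A 9B E8 8E 93

U+1D52: 3-byte form → E1 B5 92.
U+1E252: 4-byte form → F0 9E 89 92.
U+0C31: 3-byte form → E0 B0 B1.
U+2561: 3-byte form → E2 95 A1.
U+1F9CA: 4-byte form → F0 9F A7 8A.
U+981C: 3-byte form → E9 A0 9C.
U+207A5: 4-byte form → F0 A0 9E A5.
U+1F69B: 4-byte form → F0 9F 9A 9B.
U+8393: 3-byte form → E8 8E 93.
Concatenated (31 bytes): E1 B5 92 F0 9E 89 92 E0 B0 B1 E2 95 A1 F0 9F A7 8A E9 A0 9C F0 A0 9E A5 F0 9F 9A 9B E8 8E 93.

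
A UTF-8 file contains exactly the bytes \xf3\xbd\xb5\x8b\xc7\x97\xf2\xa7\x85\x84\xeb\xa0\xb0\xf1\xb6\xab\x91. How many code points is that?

Byte at offset 0: 0xF3 = 11110011 → 4-byte char (#1). Advance 4.
Byte at offset 4: 0xC7 = 11000111 → 2-byte char (#2). Advance 2.
Byte at offset 6: 0xF2 = 11110010 → 4-byte char (#3). Advance 4.
Byte at offset 10: 0xEB = 11101011 → 3-byte char (#4). Advance 3.
Byte at offset 13: 0xF1 = 11110001 → 4-byte char (#5). Advance 4.
Reached end at offset 17 after 5 code points.

5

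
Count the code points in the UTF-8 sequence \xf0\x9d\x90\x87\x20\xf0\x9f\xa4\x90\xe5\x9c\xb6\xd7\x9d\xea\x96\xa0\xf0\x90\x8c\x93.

Byte at offset 0: 0xF0 = 11110000 → 4-byte char (#1). Advance 4.
Byte at offset 4: 0x20 = 00100000 → 1-byte char (#2). Advance 1.
Byte at offset 5: 0xF0 = 11110000 → 4-byte char (#3). Advance 4.
Byte at offset 9: 0xE5 = 11100101 → 3-byte char (#4). Advance 3.
Byte at offset 12: 0xD7 = 11010111 → 2-byte char (#5). Advance 2.
Byte at offset 14: 0xEA = 11101010 → 3-byte char (#6). Advance 3.
Byte at offset 17: 0xF0 = 11110000 → 4-byte char (#7). Advance 4.
Reached end at offset 21 after 7 code points.

7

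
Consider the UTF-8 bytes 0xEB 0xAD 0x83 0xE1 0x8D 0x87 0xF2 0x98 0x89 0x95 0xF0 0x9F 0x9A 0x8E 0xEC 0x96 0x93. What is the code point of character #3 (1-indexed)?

U+98255

Offset 0: leading byte 0xEB = 11101011 → 3-byte char #1 = EB AD 83.
Offset 3: leading byte 0xE1 = 11100001 → 3-byte char #2 = E1 8D 87.
Offset 6: leading byte 0xF2 = 11110010 → 4-byte char #3 = F2 98 89 95.
Leading byte 0xF2 = 11110010 matches 11110xxx → 4-byte sequence.
Byte 1: 0xF2 = 11110010, payload 010 (3 bits).
Byte 2: 0x98 = 10011000 (10xxxxxx ✓), payload 011000.
Byte 3: 0x89 = 10001001 (10xxxxxx ✓), payload 001001.
Byte 4: 0x95 = 10010101 (10xxxxxx ✓), payload 010101.
Concatenate: 010011000001001010101 = 0x98255 (21 bits → U+98255).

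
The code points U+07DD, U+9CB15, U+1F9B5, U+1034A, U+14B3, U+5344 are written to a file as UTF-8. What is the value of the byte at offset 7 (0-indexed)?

U+07DD → 2-byte form DF 9D at offsets 0–1.
U+9CB15 → 4-byte form F2 9C AC 95 at offsets 2–5.
U+1F9B5 → 4-byte form F0 9F A6 B5 at offsets 6–9.
Offset 7 falls in char 3's range; it's byte 2 of F0 9F A6 B5 = 0x9F.

0x9F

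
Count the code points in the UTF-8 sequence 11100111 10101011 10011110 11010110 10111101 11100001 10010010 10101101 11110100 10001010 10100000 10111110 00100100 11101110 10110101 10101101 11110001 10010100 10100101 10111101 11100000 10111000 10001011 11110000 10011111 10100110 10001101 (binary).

9

Byte at offset 0: 0xE7 = 11100111 → 3-byte char (#1). Advance 3.
Byte at offset 3: 0xD6 = 11010110 → 2-byte char (#2). Advance 2.
Byte at offset 5: 0xE1 = 11100001 → 3-byte char (#3). Advance 3.
Byte at offset 8: 0xF4 = 11110100 → 4-byte char (#4). Advance 4.
Byte at offset 12: 0x24 = 00100100 → 1-byte char (#5). Advance 1.
Byte at offset 13: 0xEE = 11101110 → 3-byte char (#6). Advance 3.
Byte at offset 16: 0xF1 = 11110001 → 4-byte char (#7). Advance 4.
Byte at offset 20: 0xE0 = 11100000 → 3-byte char (#8). Advance 3.
Byte at offset 23: 0xF0 = 11110000 → 4-byte char (#9). Advance 4.
Reached end at offset 27 after 9 code points.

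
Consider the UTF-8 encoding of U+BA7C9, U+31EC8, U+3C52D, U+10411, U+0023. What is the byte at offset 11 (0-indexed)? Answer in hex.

U+BA7C9 → 4-byte form F2 BA 9F 89 at offsets 0–3.
U+31EC8 → 4-byte form F0 B1 BB 88 at offsets 4–7.
U+3C52D → 4-byte form F0 BC 94 AD at offsets 8–11.
Offset 11 falls in char 3's range; it's byte 4 of F0 BC 94 AD = 0xAD.

0xAD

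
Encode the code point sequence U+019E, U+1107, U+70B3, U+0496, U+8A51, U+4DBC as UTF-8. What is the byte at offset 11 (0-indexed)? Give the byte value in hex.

U+019E → 2-byte form C6 9E at offsets 0–1.
U+1107 → 3-byte form E1 84 87 at offsets 2–4.
U+70B3 → 3-byte form E7 82 B3 at offsets 5–7.
U+0496 → 2-byte form D2 96 at offsets 8–9.
U+8A51 → 3-byte form E8 A9 91 at offsets 10–12.
Offset 11 falls in char 5's range; it's byte 2 of E8 A9 91 = 0xA9.

0xA9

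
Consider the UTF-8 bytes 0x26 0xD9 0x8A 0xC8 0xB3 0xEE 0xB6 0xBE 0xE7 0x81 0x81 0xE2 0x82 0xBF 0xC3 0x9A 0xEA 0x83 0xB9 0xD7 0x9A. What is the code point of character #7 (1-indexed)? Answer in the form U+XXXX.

U+00DA

Offset 0: leading byte 0x26 = 00100110 → 1-byte char #1 = 26.
Offset 1: leading byte 0xD9 = 11011001 → 2-byte char #2 = D9 8A.
Offset 3: leading byte 0xC8 = 11001000 → 2-byte char #3 = C8 B3.
Offset 5: leading byte 0xEE = 11101110 → 3-byte char #4 = EE B6 BE.
Offset 8: leading byte 0xE7 = 11100111 → 3-byte char #5 = E7 81 81.
Offset 11: leading byte 0xE2 = 11100010 → 3-byte char #6 = E2 82 BF.
Offset 14: leading byte 0xC3 = 11000011 → 2-byte char #7 = C3 9A.
Leading byte 0xC3 = 11000011 matches 110xxxxx → 2-byte sequence.
Byte 1: 0xC3 = 11000011, payload 00011 (5 bits).
Byte 2: 0x9A = 10011010 (10xxxxxx ✓), payload 011010.
Concatenate: 00011011010 = 0xDA (11 bits → U+00DA).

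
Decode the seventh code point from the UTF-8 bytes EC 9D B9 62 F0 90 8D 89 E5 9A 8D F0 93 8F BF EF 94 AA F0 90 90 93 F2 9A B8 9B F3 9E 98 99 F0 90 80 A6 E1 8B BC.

Offset 0: leading byte 0xEC = 11101100 → 3-byte char #1 = EC 9D B9.
Offset 3: leading byte 0x62 = 01100010 → 1-byte char #2 = 62.
Offset 4: leading byte 0xF0 = 11110000 → 4-byte char #3 = F0 90 8D 89.
Offset 8: leading byte 0xE5 = 11100101 → 3-byte char #4 = E5 9A 8D.
Offset 11: leading byte 0xF0 = 11110000 → 4-byte char #5 = F0 93 8F BF.
Offset 15: leading byte 0xEF = 11101111 → 3-byte char #6 = EF 94 AA.
Offset 18: leading byte 0xF0 = 11110000 → 4-byte char #7 = F0 90 90 93.
Leading byte 0xF0 = 11110000 matches 11110xxx → 4-byte sequence.
Byte 1: 0xF0 = 11110000, payload 000 (3 bits).
Byte 2: 0x90 = 10010000 (10xxxxxx ✓), payload 010000.
Byte 3: 0x90 = 10010000 (10xxxxxx ✓), payload 010000.
Byte 4: 0x93 = 10010011 (10xxxxxx ✓), payload 010011.
Concatenate: 000010000010000010011 = 0x10413 (21 bits → U+10413).

U+10413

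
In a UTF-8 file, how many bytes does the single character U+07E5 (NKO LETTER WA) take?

U+07E5 = 0x7E5. UTF-8 uses 1 byte below 0x80, 2 below 0x800, 3 below 0x10000, 4 up to 0x10FFFF. 0x7E5 is in U+0080–U+07FF → 2 bytes.

2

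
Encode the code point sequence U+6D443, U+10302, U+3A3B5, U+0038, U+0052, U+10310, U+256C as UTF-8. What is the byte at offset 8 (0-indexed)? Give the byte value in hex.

U+6D443 → 4-byte form F1 AD 91 83 at offsets 0–3.
U+10302 → 4-byte form F0 90 8C 82 at offsets 4–7.
U+3A3B5 → 4-byte form F0 BA 8E B5 at offsets 8–11.
Offset 8 falls in char 3's range; it's byte 1 of F0 BA 8E B5 = 0xF0.

0xF0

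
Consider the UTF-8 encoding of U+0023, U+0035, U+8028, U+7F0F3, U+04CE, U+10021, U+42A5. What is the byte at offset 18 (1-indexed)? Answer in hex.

1-indexed offset 18 is 0-indexed offset 17.
U+0023 → 1-byte form 23 at offsets 0–0.
U+0035 → 1-byte form 35 at offsets 1–1.
U+8028 → 3-byte form E8 80 A8 at offsets 2–4.
U+7F0F3 → 4-byte form F1 BF 83 B3 at offsets 5–8.
U+04CE → 2-byte form D3 8E at offsets 9–10.
U+10021 → 4-byte form F0 90 80 A1 at offsets 11–14.
U+42A5 → 3-byte form E4 8A A5 at offsets 15–17.
Offset 17 falls in char 7's range; it's byte 3 of E4 8A A5 = 0xA5.

0xA5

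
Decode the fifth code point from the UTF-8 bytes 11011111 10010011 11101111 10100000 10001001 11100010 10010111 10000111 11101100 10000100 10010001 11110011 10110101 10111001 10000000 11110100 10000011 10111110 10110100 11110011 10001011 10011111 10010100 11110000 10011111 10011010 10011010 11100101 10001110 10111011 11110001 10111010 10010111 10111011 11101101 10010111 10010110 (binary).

U+F5E40

Offset 0: leading byte 0xDF = 11011111 → 2-byte char #1 = DF 93.
Offset 2: leading byte 0xEF = 11101111 → 3-byte char #2 = EF A0 89.
Offset 5: leading byte 0xE2 = 11100010 → 3-byte char #3 = E2 97 87.
Offset 8: leading byte 0xEC = 11101100 → 3-byte char #4 = EC 84 91.
Offset 11: leading byte 0xF3 = 11110011 → 4-byte char #5 = F3 B5 B9 80.
Leading byte 0xF3 = 11110011 matches 11110xxx → 4-byte sequence.
Byte 1: 0xF3 = 11110011, payload 011 (3 bits).
Byte 2: 0xB5 = 10110101 (10xxxxxx ✓), payload 110101.
Byte 3: 0xB9 = 10111001 (10xxxxxx ✓), payload 111001.
Byte 4: 0x80 = 10000000 (10xxxxxx ✓), payload 000000.
Concatenate: 011110101111001000000 = 0xF5E40 (21 bits → U+F5E40).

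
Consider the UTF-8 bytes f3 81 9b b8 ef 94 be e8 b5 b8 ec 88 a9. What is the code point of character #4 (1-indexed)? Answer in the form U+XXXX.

U+C229

Offset 0: leading byte 0xF3 = 11110011 → 4-byte char #1 = F3 81 9B B8.
Offset 4: leading byte 0xEF = 11101111 → 3-byte char #2 = EF 94 BE.
Offset 7: leading byte 0xE8 = 11101000 → 3-byte char #3 = E8 B5 B8.
Offset 10: leading byte 0xEC = 11101100 → 3-byte char #4 = EC 88 A9.
Leading byte 0xEC = 11101100 matches 1110xxxx → 3-byte sequence.
Byte 1: 0xEC = 11101100, payload 1100 (4 bits).
Byte 2: 0x88 = 10001000 (10xxxxxx ✓), payload 001000.
Byte 3: 0xA9 = 10101001 (10xxxxxx ✓), payload 101001.
Concatenate: 1100001000101001 = 0xC229 (16 bits → U+C229).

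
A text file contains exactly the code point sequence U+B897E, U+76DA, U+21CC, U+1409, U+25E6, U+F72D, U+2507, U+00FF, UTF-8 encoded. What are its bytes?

F2 B8 A5 BE E7 9B 9A E2 87 8C E1 90 89 E2 97 A6 EF 9C AD E2 94 87 C3 BF

U+B897E: 4-byte form → F2 B8 A5 BE.
U+76DA: 3-byte form → E7 9B 9A.
U+21CC: 3-byte form → E2 87 8C.
U+1409: 3-byte form → E1 90 89.
U+25E6: 3-byte form → E2 97 A6.
U+F72D: 3-byte form → EF 9C AD.
U+2507: 3-byte form → E2 94 87.
U+00FF: 2-byte form → C3 BF.
Concatenated (24 bytes): F2 B8 A5 BE E7 9B 9A E2 87 8C E1 90 89 E2 97 A6 EF 9C AD E2 94 87 C3 BF.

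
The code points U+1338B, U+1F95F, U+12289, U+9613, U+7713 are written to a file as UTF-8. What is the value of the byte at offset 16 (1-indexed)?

0xE7

1-indexed offset 16 is 0-indexed offset 15.
U+1338B → 4-byte form F0 93 8E 8B at offsets 0–3.
U+1F95F → 4-byte form F0 9F A5 9F at offsets 4–7.
U+12289 → 4-byte form F0 92 8A 89 at offsets 8–11.
U+9613 → 3-byte form E9 98 93 at offsets 12–14.
U+7713 → 3-byte form E7 9C 93 at offsets 15–17.
Offset 15 falls in char 5's range; it's byte 1 of E7 9C 93 = 0xE7.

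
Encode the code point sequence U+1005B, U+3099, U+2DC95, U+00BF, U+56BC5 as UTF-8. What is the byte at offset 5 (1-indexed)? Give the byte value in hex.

0xE3

1-indexed offset 5 is 0-indexed offset 4.
U+1005B → 4-byte form F0 90 81 9B at offsets 0–3.
U+3099 → 3-byte form E3 82 99 at offsets 4–6.
Offset 4 falls in char 2's range; it's byte 1 of E3 82 99 = 0xE3.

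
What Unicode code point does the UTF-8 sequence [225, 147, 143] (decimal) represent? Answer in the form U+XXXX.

Leading byte 0xE1 = 11100001 matches 1110xxxx → 3-byte sequence.
Byte 1: 0xE1 = 11100001, payload 0001 (4 bits).
Byte 2: 0x93 = 10010011 (10xxxxxx ✓), payload 010011.
Byte 3: 0x8F = 10001111 (10xxxxxx ✓), payload 001111.
Concatenate: 0001010011001111 = 0x14CF (16 bits → U+14CF).

U+14CF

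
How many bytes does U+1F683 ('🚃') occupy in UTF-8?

U+1F683 = 0x1F683. UTF-8 uses 1 byte below 0x80, 2 below 0x800, 3 below 0x10000, 4 up to 0x10FFFF. 0x1F683 is in U+10000–U+10FFFF → 4 bytes.

4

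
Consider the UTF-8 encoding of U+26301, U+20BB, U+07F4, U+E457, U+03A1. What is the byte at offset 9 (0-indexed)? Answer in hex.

U+26301 → 4-byte form F0 A6 8C 81 at offsets 0–3.
U+20BB → 3-byte form E2 82 BB at offsets 4–6.
U+07F4 → 2-byte form DF B4 at offsets 7–8.
U+E457 → 3-byte form EE 91 97 at offsets 9–11.
Offset 9 falls in char 4's range; it's byte 1 of EE 91 97 = 0xEE.

0xEE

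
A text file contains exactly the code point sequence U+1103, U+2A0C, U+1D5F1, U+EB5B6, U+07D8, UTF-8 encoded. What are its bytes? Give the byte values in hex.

U+1103: 3-byte form → E1 84 83.
U+2A0C: 3-byte form → E2 A8 8C.
U+1D5F1: 4-byte form → F0 9D 97 B1.
U+EB5B6: 4-byte form → F3 AB 96 B6.
U+07D8: 2-byte form → DF 98.
Concatenated (16 bytes): E1 84 83 E2 A8 8C F0 9D 97 B1 F3 AB 96 B6 DF 98.

E1 84 83 E2 A8 8C F0 9D 97 B1 F3 AB 96 B6 DF 98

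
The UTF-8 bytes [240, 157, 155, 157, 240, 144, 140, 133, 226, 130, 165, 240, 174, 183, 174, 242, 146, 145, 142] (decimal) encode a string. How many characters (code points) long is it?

Byte at offset 0: 0xF0 = 11110000 → 4-byte char (#1). Advance 4.
Byte at offset 4: 0xF0 = 11110000 → 4-byte char (#2). Advance 4.
Byte at offset 8: 0xE2 = 11100010 → 3-byte char (#3). Advance 3.
Byte at offset 11: 0xF0 = 11110000 → 4-byte char (#4). Advance 4.
Byte at offset 15: 0xF2 = 11110010 → 4-byte char (#5). Advance 4.
Reached end at offset 19 after 5 code points.

5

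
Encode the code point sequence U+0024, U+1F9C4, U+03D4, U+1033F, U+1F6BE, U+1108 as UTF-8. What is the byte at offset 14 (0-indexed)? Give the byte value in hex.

U+0024 → 1-byte form 24 at offsets 0–0.
U+1F9C4 → 4-byte form F0 9F A7 84 at offsets 1–4.
U+03D4 → 2-byte form CF 94 at offsets 5–6.
U+1033F → 4-byte form F0 90 8C BF at offsets 7–10.
U+1F6BE → 4-byte form F0 9F 9A BE at offsets 11–14.
Offset 14 falls in char 5's range; it's byte 4 of F0 9F 9A BE = 0xBE.

0xBE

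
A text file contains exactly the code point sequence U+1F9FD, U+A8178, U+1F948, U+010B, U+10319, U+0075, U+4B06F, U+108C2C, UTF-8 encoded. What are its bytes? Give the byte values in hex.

U+1F9FD: 4-byte form → F0 9F A7 BD.
U+A8178: 4-byte form → F2 A8 85 B8.
U+1F948: 4-byte form → F0 9F A5 88.
U+010B: 2-byte form → C4 8B.
U+10319: 4-byte form → F0 90 8C 99.
U+0075: 1-byte form → 75.
U+4B06F: 4-byte form → F1 8B 81 AF.
U+108C2C: 4-byte form → F4 88 B0 AC.
Concatenated (27 bytes): F0 9F A7 BD F2 A8 85 B8 F0 9F A5 88 C4 8B F0 90 8C 99 75 F1 8B 81 AF F4 88 B0 AC.

F0 9F A7 BD F2 A8 85 B8 F0 9F A5 88 C4 8B F0 90 8C 99 75 F1 8B 81 AF F4 88 B0 AC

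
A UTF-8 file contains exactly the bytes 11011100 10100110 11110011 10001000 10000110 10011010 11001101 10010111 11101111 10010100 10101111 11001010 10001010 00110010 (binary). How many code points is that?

Byte at offset 0: 0xDC = 11011100 → 2-byte char (#1). Advance 2.
Byte at offset 2: 0xF3 = 11110011 → 4-byte char (#2). Advance 4.
Byte at offset 6: 0xCD = 11001101 → 2-byte char (#3). Advance 2.
Byte at offset 8: 0xEF = 11101111 → 3-byte char (#4). Advance 3.
Byte at offset 11: 0xCA = 11001010 → 2-byte char (#5). Advance 2.
Byte at offset 13: 0x32 = 00110010 → 1-byte char (#6). Advance 1.
Reached end at offset 14 after 6 code points.

6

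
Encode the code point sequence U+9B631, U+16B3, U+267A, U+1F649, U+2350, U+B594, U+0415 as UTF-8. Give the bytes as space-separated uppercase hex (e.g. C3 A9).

F2 9B 98 B1 E1 9A B3 E2 99 BA F0 9F 99 89 E2 8D 90 EB 96 94 D0 95

U+9B631: 4-byte form → F2 9B 98 B1.
U+16B3: 3-byte form → E1 9A B3.
U+267A: 3-byte form → E2 99 BA.
U+1F649: 4-byte form → F0 9F 99 89.
U+2350: 3-byte form → E2 8D 90.
U+B594: 3-byte form → EB 96 94.
U+0415: 2-byte form → D0 95.
Concatenated (22 bytes): F2 9B 98 B1 E1 9A B3 E2 99 BA F0 9F 99 89 E2 8D 90 EB 96 94 D0 95.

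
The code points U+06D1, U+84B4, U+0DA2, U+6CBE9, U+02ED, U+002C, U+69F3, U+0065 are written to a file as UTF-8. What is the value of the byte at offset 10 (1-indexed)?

0xAC

1-indexed offset 10 is 0-indexed offset 9.
U+06D1 → 2-byte form DB 91 at offsets 0–1.
U+84B4 → 3-byte form E8 92 B4 at offsets 2–4.
U+0DA2 → 3-byte form E0 B6 A2 at offsets 5–7.
U+6CBE9 → 4-byte form F1 AC AF A9 at offsets 8–11.
Offset 9 falls in char 4's range; it's byte 2 of F1 AC AF A9 = 0xAC.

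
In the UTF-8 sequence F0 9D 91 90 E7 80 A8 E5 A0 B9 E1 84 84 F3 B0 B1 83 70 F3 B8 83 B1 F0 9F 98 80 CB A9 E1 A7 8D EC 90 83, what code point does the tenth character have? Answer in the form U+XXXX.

U+19CD

Offset 0: leading byte 0xF0 = 11110000 → 4-byte char #1 = F0 9D 91 90.
Offset 4: leading byte 0xE7 = 11100111 → 3-byte char #2 = E7 80 A8.
Offset 7: leading byte 0xE5 = 11100101 → 3-byte char #3 = E5 A0 B9.
Offset 10: leading byte 0xE1 = 11100001 → 3-byte char #4 = E1 84 84.
Offset 13: leading byte 0xF3 = 11110011 → 4-byte char #5 = F3 B0 B1 83.
Offset 17: leading byte 0x70 = 01110000 → 1-byte char #6 = 70.
Offset 18: leading byte 0xF3 = 11110011 → 4-byte char #7 = F3 B8 83 B1.
Offset 22: leading byte 0xF0 = 11110000 → 4-byte char #8 = F0 9F 98 80.
Offset 26: leading byte 0xCB = 11001011 → 2-byte char #9 = CB A9.
Offset 28: leading byte 0xE1 = 11100001 → 3-byte char #10 = E1 A7 8D.
Leading byte 0xE1 = 11100001 matches 1110xxxx → 3-byte sequence.
Byte 1: 0xE1 = 11100001, payload 0001 (4 bits).
Byte 2: 0xA7 = 10100111 (10xxxxxx ✓), payload 100111.
Byte 3: 0x8D = 10001101 (10xxxxxx ✓), payload 001101.
Concatenate: 0001100111001101 = 0x19CD (16 bits → U+19CD).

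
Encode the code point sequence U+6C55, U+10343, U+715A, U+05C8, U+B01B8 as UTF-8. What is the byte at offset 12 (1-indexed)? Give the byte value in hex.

0x88

1-indexed offset 12 is 0-indexed offset 11.
U+6C55 → 3-byte form E6 B1 95 at offsets 0–2.
U+10343 → 4-byte form F0 90 8D 83 at offsets 3–6.
U+715A → 3-byte form E7 85 9A at offsets 7–9.
U+05C8 → 2-byte form D7 88 at offsets 10–11.
Offset 11 falls in char 4's range; it's byte 2 of D7 88 = 0x88.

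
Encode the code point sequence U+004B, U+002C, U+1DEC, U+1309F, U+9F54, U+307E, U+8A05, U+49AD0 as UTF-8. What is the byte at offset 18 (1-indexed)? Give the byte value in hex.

0x85

1-indexed offset 18 is 0-indexed offset 17.
U+004B → 1-byte form 4B at offsets 0–0.
U+002C → 1-byte form 2C at offsets 1–1.
U+1DEC → 3-byte form E1 B7 AC at offsets 2–4.
U+1309F → 4-byte form F0 93 82 9F at offsets 5–8.
U+9F54 → 3-byte form E9 BD 94 at offsets 9–11.
U+307E → 3-byte form E3 81 BE at offsets 12–14.
U+8A05 → 3-byte form E8 A8 85 at offsets 15–17.
Offset 17 falls in char 7's range; it's byte 3 of E8 A8 85 = 0x85.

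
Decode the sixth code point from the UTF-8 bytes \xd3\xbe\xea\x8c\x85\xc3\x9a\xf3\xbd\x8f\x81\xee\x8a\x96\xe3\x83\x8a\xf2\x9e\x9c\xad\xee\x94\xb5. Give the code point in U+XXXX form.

Offset 0: leading byte 0xD3 = 11010011 → 2-byte char #1 = D3 BE.
Offset 2: leading byte 0xEA = 11101010 → 3-byte char #2 = EA 8C 85.
Offset 5: leading byte 0xC3 = 11000011 → 2-byte char #3 = C3 9A.
Offset 7: leading byte 0xF3 = 11110011 → 4-byte char #4 = F3 BD 8F 81.
Offset 11: leading byte 0xEE = 11101110 → 3-byte char #5 = EE 8A 96.
Offset 14: leading byte 0xE3 = 11100011 → 3-byte char #6 = E3 83 8A.
Leading byte 0xE3 = 11100011 matches 1110xxxx → 3-byte sequence.
Byte 1: 0xE3 = 11100011, payload 0011 (4 bits).
Byte 2: 0x83 = 10000011 (10xxxxxx ✓), payload 000011.
Byte 3: 0x8A = 10001010 (10xxxxxx ✓), payload 001010.
Concatenate: 0011000011001010 = 0x30CA (16 bits → U+30CA).

U+30CA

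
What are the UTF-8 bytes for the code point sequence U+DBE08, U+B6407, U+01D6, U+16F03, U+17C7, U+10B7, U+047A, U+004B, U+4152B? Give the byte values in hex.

U+DBE08: 4-byte form → F3 9B B8 88.
U+B6407: 4-byte form → F2 B6 90 87.
U+01D6: 2-byte form → C7 96.
U+16F03: 4-byte form → F0 96 BC 83.
U+17C7: 3-byte form → E1 9F 87.
U+10B7: 3-byte form → E1 82 B7.
U+047A: 2-byte form → D1 BA.
U+004B: 1-byte form → 4B.
U+4152B: 4-byte form → F1 81 94 AB.
Concatenated (27 bytes): F3 9B B8 88 F2 B6 90 87 C7 96 F0 96 BC 83 E1 9F 87 E1 82 B7 D1 BA 4B F1 81 94 AB.

F3 9B B8 88 F2 B6 90 87 C7 96 F0 96 BC 83 E1 9F 87 E1 82 B7 D1 BA 4B F1 81 94 AB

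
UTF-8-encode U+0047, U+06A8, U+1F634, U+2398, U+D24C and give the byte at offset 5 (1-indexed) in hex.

1-indexed offset 5 is 0-indexed offset 4.
U+0047 → 1-byte form 47 at offsets 0–0.
U+06A8 → 2-byte form DA A8 at offsets 1–2.
U+1F634 → 4-byte form F0 9F 98 B4 at offsets 3–6.
Offset 4 falls in char 3's range; it's byte 2 of F0 9F 98 B4 = 0x9F.

0x9F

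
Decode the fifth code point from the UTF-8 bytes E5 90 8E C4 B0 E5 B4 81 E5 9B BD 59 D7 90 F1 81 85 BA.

Offset 0: leading byte 0xE5 = 11100101 → 3-byte char #1 = E5 90 8E.
Offset 3: leading byte 0xC4 = 11000100 → 2-byte char #2 = C4 B0.
Offset 5: leading byte 0xE5 = 11100101 → 3-byte char #3 = E5 B4 81.
Offset 8: leading byte 0xE5 = 11100101 → 3-byte char #4 = E5 9B BD.
Offset 11: leading byte 0x59 = 01011001 → 1-byte char #5 = 59.
Leading byte 0x59 = 01011001 matches 0xxxxxxx → 1-byte sequence.
Byte 1: 0x59 = 01011001, payload 1011001 (7 bits).
Concatenate: 1011001 = 0x59 (7 bits → U+0059).

U+0059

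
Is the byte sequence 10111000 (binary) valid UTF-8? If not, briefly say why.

Byte 0xB8 = 10111000 has the form 10xxxxxx — a continuation byte — but there is no preceding leading byte.

invalid (continuation byte with no leading byte)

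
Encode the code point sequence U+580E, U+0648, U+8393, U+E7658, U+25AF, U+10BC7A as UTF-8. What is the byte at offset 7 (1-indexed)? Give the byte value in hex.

1-indexed offset 7 is 0-indexed offset 6.
U+580E → 3-byte form E5 A0 8E at offsets 0–2.
U+0648 → 2-byte form D9 88 at offsets 3–4.
U+8393 → 3-byte form E8 8E 93 at offsets 5–7.
Offset 6 falls in char 3's range; it's byte 2 of E8 8E 93 = 0x8E.

0x8E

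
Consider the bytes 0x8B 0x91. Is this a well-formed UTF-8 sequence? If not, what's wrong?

invalid (continuation byte with no leading byte)

Byte 0x8B = 10001011 has the form 10xxxxxx — a continuation byte — but there is no preceding leading byte.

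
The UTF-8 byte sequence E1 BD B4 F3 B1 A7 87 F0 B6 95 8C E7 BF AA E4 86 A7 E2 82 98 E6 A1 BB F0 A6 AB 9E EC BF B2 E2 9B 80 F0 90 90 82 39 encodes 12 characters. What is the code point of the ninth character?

Offset 0: leading byte 0xE1 = 11100001 → 3-byte char #1 = E1 BD B4.
Offset 3: leading byte 0xF3 = 11110011 → 4-byte char #2 = F3 B1 A7 87.
Offset 7: leading byte 0xF0 = 11110000 → 4-byte char #3 = F0 B6 95 8C.
Offset 11: leading byte 0xE7 = 11100111 → 3-byte char #4 = E7 BF AA.
Offset 14: leading byte 0xE4 = 11100100 → 3-byte char #5 = E4 86 A7.
Offset 17: leading byte 0xE2 = 11100010 → 3-byte char #6 = E2 82 98.
Offset 20: leading byte 0xE6 = 11100110 → 3-byte char #7 = E6 A1 BB.
Offset 23: leading byte 0xF0 = 11110000 → 4-byte char #8 = F0 A6 AB 9E.
Offset 27: leading byte 0xEC = 11101100 → 3-byte char #9 = EC BF B2.
Leading byte 0xEC = 11101100 matches 1110xxxx → 3-byte sequence.
Byte 1: 0xEC = 11101100, payload 1100 (4 bits).
Byte 2: 0xBF = 10111111 (10xxxxxx ✓), payload 111111.
Byte 3: 0xB2 = 10110010 (10xxxxxx ✓), payload 110010.
Concatenate: 1100111111110010 = 0xCFF2 (16 bits → U+CFF2).

U+CFF2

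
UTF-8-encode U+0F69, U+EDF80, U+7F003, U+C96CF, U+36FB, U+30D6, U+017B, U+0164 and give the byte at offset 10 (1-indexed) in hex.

0x80

1-indexed offset 10 is 0-indexed offset 9.
U+0F69 → 3-byte form E0 BD A9 at offsets 0–2.
U+EDF80 → 4-byte form F3 AD BE 80 at offsets 3–6.
U+7F003 → 4-byte form F1 BF 80 83 at offsets 7–10.
Offset 9 falls in char 3's range; it's byte 3 of F1 BF 80 83 = 0x80.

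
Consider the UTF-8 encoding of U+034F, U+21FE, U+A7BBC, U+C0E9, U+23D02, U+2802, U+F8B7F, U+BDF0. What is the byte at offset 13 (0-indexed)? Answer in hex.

U+034F → 2-byte form CD 8F at offsets 0–1.
U+21FE → 3-byte form E2 87 BE at offsets 2–4.
U+A7BBC → 4-byte form F2 A7 AE BC at offsets 5–8.
U+C0E9 → 3-byte form EC 83 A9 at offsets 9–11.
U+23D02 → 4-byte form F0 A3 B4 82 at offsets 12–15.
Offset 13 falls in char 5's range; it's byte 2 of F0 A3 B4 82 = 0xA3.

0xA3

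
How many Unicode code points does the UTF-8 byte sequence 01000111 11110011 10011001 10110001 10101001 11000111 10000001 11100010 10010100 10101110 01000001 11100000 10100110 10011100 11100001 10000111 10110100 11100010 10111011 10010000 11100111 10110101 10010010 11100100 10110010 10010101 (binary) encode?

10

Byte at offset 0: 0x47 = 01000111 → 1-byte char (#1). Advance 1.
Byte at offset 1: 0xF3 = 11110011 → 4-byte char (#2). Advance 4.
Byte at offset 5: 0xC7 = 11000111 → 2-byte char (#3). Advance 2.
Byte at offset 7: 0xE2 = 11100010 → 3-byte char (#4). Advance 3.
Byte at offset 10: 0x41 = 01000001 → 1-byte char (#5). Advance 1.
Byte at offset 11: 0xE0 = 11100000 → 3-byte char (#6). Advance 3.
Byte at offset 14: 0xE1 = 11100001 → 3-byte char (#7). Advance 3.
Byte at offset 17: 0xE2 = 11100010 → 3-byte char (#8). Advance 3.
Byte at offset 20: 0xE7 = 11100111 → 3-byte char (#9). Advance 3.
Byte at offset 23: 0xE4 = 11100100 → 3-byte char (#10). Advance 3.
Reached end at offset 26 after 10 code points.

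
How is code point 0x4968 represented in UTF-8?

E4 A5 A8

U+4968 = 0x4968 = 18792 decimal. In range U+0800–U+FFFF → 3-byte form: 1110xxxx 10xxxxxx 10xxxxxx.
Binary (16 bits): 0100100101101000.
Split 4+6+6: 0100 | 100101 | 101000.
Byte 1: 11100100 = 0xE4.
Byte 2: 10100101 = 0xA5.
Byte 3: 10101000 = 0xA8.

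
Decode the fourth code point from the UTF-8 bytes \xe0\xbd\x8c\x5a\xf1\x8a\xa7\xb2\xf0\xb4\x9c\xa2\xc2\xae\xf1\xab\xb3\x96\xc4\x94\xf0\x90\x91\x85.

U+34722

Offset 0: leading byte 0xE0 = 11100000 → 3-byte char #1 = E0 BD 8C.
Offset 3: leading byte 0x5A = 01011010 → 1-byte char #2 = 5A.
Offset 4: leading byte 0xF1 = 11110001 → 4-byte char #3 = F1 8A A7 B2.
Offset 8: leading byte 0xF0 = 11110000 → 4-byte char #4 = F0 B4 9C A2.
Leading byte 0xF0 = 11110000 matches 11110xxx → 4-byte sequence.
Byte 1: 0xF0 = 11110000, payload 000 (3 bits).
Byte 2: 0xB4 = 10110100 (10xxxxxx ✓), payload 110100.
Byte 3: 0x9C = 10011100 (10xxxxxx ✓), payload 011100.
Byte 4: 0xA2 = 10100010 (10xxxxxx ✓), payload 100010.
Concatenate: 000110100011100100010 = 0x34722 (21 bits → U+34722).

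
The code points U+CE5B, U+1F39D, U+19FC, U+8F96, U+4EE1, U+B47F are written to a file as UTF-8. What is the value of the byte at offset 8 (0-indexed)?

0xA7

U+CE5B → 3-byte form EC B9 9B at offsets 0–2.
U+1F39D → 4-byte form F0 9F 8E 9D at offsets 3–6.
U+19FC → 3-byte form E1 A7 BC at offsets 7–9.
Offset 8 falls in char 3's range; it's byte 2 of E1 A7 BC = 0xA7.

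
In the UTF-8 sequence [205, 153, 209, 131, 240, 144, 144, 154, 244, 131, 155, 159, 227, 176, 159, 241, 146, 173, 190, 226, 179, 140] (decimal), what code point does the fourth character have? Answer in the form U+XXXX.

Offset 0: leading byte 0xCD = 11001101 → 2-byte char #1 = CD 99.
Offset 2: leading byte 0xD1 = 11010001 → 2-byte char #2 = D1 83.
Offset 4: leading byte 0xF0 = 11110000 → 4-byte char #3 = F0 90 90 9A.
Offset 8: leading byte 0xF4 = 11110100 → 4-byte char #4 = F4 83 9B 9F.
Leading byte 0xF4 = 11110100 matches 11110xxx → 4-byte sequence.
Byte 1: 0xF4 = 11110100, payload 100 (3 bits).
Byte 2: 0x83 = 10000011 (10xxxxxx ✓), payload 000011.
Byte 3: 0x9B = 10011011 (10xxxxxx ✓), payload 011011.
Byte 4: 0x9F = 10011111 (10xxxxxx ✓), payload 011111.
Concatenate: 100000011011011011111 = 0x1036DF (21 bits → U+1036DF).

U+1036DF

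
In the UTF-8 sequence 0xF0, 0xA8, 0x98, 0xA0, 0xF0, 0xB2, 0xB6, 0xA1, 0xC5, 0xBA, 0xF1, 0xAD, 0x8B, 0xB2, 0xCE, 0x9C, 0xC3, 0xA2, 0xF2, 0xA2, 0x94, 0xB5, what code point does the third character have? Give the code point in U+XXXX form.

U+017A

Offset 0: leading byte 0xF0 = 11110000 → 4-byte char #1 = F0 A8 98 A0.
Offset 4: leading byte 0xF0 = 11110000 → 4-byte char #2 = F0 B2 B6 A1.
Offset 8: leading byte 0xC5 = 11000101 → 2-byte char #3 = C5 BA.
Leading byte 0xC5 = 11000101 matches 110xxxxx → 2-byte sequence.
Byte 1: 0xC5 = 11000101, payload 00101 (5 bits).
Byte 2: 0xBA = 10111010 (10xxxxxx ✓), payload 111010.
Concatenate: 00101111010 = 0x17A (11 bits → U+017A).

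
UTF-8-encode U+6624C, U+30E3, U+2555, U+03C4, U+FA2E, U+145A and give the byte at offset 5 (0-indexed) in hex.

U+6624C → 4-byte form F1 A6 89 8C at offsets 0–3.
U+30E3 → 3-byte form E3 83 A3 at offsets 4–6.
Offset 5 falls in char 2's range; it's byte 2 of E3 83 A3 = 0x83.

0x83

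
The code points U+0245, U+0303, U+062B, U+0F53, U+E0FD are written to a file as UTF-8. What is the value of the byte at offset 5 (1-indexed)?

1-indexed offset 5 is 0-indexed offset 4.
U+0245 → 2-byte form C9 85 at offsets 0–1.
U+0303 → 2-byte form CC 83 at offsets 2–3.
U+062B → 2-byte form D8 AB at offsets 4–5.
Offset 4 falls in char 3's range; it's byte 1 of D8 AB = 0xD8.

0xD8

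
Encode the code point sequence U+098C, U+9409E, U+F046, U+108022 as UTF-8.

U+098C: 3-byte form → E0 A6 8C.
U+9409E: 4-byte form → F2 94 82 9E.
U+F046: 3-byte form → EF 81 86.
U+108022: 4-byte form → F4 88 80 A2.
Concatenated (14 bytes): E0 A6 8C F2 94 82 9E EF 81 86 F4 88 80 A2.

E0 A6 8C F2 94 82 9E EF 81 86 F4 88 80 A2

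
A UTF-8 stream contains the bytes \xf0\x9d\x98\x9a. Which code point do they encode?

Leading byte 0xF0 = 11110000 matches 11110xxx → 4-byte sequence.
Byte 1: 0xF0 = 11110000, payload 000 (3 bits).
Byte 2: 0x9D = 10011101 (10xxxxxx ✓), payload 011101.
Byte 3: 0x98 = 10011000 (10xxxxxx ✓), payload 011000.
Byte 4: 0x9A = 10011010 (10xxxxxx ✓), payload 011010.
Concatenate: 000011101011000011010 = 0x1D61A (21 bits → U+1D61A).

U+1D61A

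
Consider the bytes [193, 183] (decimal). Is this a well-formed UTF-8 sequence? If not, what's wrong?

invalid (overlong encoding)

Leading byte 0xC1 = 11000001 → 2-byte form.
Continuation bytes all match 10xxxxxx. Payload decodes to 0x77.
But 0x77 < 0x80, the minimum for a 2-byte sequence — this is an overlong encoding.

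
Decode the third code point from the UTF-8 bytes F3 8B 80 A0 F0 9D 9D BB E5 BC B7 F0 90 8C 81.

U+5F37

Offset 0: leading byte 0xF3 = 11110011 → 4-byte char #1 = F3 8B 80 A0.
Offset 4: leading byte 0xF0 = 11110000 → 4-byte char #2 = F0 9D 9D BB.
Offset 8: leading byte 0xE5 = 11100101 → 3-byte char #3 = E5 BC B7.
Leading byte 0xE5 = 11100101 matches 1110xxxx → 3-byte sequence.
Byte 1: 0xE5 = 11100101, payload 0101 (4 bits).
Byte 2: 0xBC = 10111100 (10xxxxxx ✓), payload 111100.
Byte 3: 0xB7 = 10110111 (10xxxxxx ✓), payload 110111.
Concatenate: 0101111100110111 = 0x5F37 (16 bits → U+5F37).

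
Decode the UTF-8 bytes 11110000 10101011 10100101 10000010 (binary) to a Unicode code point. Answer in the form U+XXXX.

Leading byte 0xF0 = 11110000 matches 11110xxx → 4-byte sequence.
Byte 1: 0xF0 = 11110000, payload 000 (3 bits).
Byte 2: 0xAB = 10101011 (10xxxxxx ✓), payload 101011.
Byte 3: 0xA5 = 10100101 (10xxxxxx ✓), payload 100101.
Byte 4: 0x82 = 10000010 (10xxxxxx ✓), payload 000010.
Concatenate: 000101011100101000010 = 0x2B942 (21 bits → U+2B942).

U+2B942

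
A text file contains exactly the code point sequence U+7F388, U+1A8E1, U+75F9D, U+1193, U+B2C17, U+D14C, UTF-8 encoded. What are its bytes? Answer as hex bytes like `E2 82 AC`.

U+7F388: 4-byte form → F1 BF 8E 88.
U+1A8E1: 4-byte form → F0 9A A3 A1.
U+75F9D: 4-byte form → F1 B5 BE 9D.
U+1193: 3-byte form → E1 86 93.
U+B2C17: 4-byte form → F2 B2 B0 97.
U+D14C: 3-byte form → ED 85 8C.
Concatenated (22 bytes): F1 BF 8E 88 F0 9A A3 A1 F1 B5 BE 9D E1 86 93 F2 B2 B0 97 ED 85 8C.

F1 BF 8E 88 F0 9A A3 A1 F1 B5 BE 9D E1 86 93 F2 B2 B0 97 ED 85 8C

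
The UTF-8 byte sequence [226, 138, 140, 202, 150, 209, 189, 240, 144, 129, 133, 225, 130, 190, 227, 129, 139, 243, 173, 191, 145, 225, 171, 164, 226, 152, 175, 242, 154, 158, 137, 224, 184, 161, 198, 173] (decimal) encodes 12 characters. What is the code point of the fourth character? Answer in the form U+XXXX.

U+10045

Offset 0: leading byte 0xE2 = 11100010 → 3-byte char #1 = E2 8A 8C.
Offset 3: leading byte 0xCA = 11001010 → 2-byte char #2 = CA 96.
Offset 5: leading byte 0xD1 = 11010001 → 2-byte char #3 = D1 BD.
Offset 7: leading byte 0xF0 = 11110000 → 4-byte char #4 = F0 90 81 85.
Leading byte 0xF0 = 11110000 matches 11110xxx → 4-byte sequence.
Byte 1: 0xF0 = 11110000, payload 000 (3 bits).
Byte 2: 0x90 = 10010000 (10xxxxxx ✓), payload 010000.
Byte 3: 0x81 = 10000001 (10xxxxxx ✓), payload 000001.
Byte 4: 0x85 = 10000101 (10xxxxxx ✓), payload 000101.
Concatenate: 000010000000001000101 = 0x10045 (21 bits → U+10045).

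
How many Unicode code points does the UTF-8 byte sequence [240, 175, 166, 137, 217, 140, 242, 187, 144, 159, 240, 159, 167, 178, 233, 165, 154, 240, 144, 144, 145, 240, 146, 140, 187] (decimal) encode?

Byte at offset 0: 0xF0 = 11110000 → 4-byte char (#1). Advance 4.
Byte at offset 4: 0xD9 = 11011001 → 2-byte char (#2). Advance 2.
Byte at offset 6: 0xF2 = 11110010 → 4-byte char (#3). Advance 4.
Byte at offset 10: 0xF0 = 11110000 → 4-byte char (#4). Advance 4.
Byte at offset 14: 0xE9 = 11101001 → 3-byte char (#5). Advance 3.
Byte at offset 17: 0xF0 = 11110000 → 4-byte char (#6). Advance 4.
Byte at offset 21: 0xF0 = 11110000 → 4-byte char (#7). Advance 4.
Reached end at offset 25 after 7 code points.

7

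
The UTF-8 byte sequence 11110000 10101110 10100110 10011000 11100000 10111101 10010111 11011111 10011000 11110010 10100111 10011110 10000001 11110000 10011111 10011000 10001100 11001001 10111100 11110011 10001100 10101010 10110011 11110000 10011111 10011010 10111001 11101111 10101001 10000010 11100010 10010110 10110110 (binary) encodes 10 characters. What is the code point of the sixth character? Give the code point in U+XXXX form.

U+027C

Offset 0: leading byte 0xF0 = 11110000 → 4-byte char #1 = F0 AE A6 98.
Offset 4: leading byte 0xE0 = 11100000 → 3-byte char #2 = E0 BD 97.
Offset 7: leading byte 0xDF = 11011111 → 2-byte char #3 = DF 98.
Offset 9: leading byte 0xF2 = 11110010 → 4-byte char #4 = F2 A7 9E 81.
Offset 13: leading byte 0xF0 = 11110000 → 4-byte char #5 = F0 9F 98 8C.
Offset 17: leading byte 0xC9 = 11001001 → 2-byte char #6 = C9 BC.
Leading byte 0xC9 = 11001001 matches 110xxxxx → 2-byte sequence.
Byte 1: 0xC9 = 11001001, payload 01001 (5 bits).
Byte 2: 0xBC = 10111100 (10xxxxxx ✓), payload 111100.
Concatenate: 01001111100 = 0x27C (11 bits → U+027C).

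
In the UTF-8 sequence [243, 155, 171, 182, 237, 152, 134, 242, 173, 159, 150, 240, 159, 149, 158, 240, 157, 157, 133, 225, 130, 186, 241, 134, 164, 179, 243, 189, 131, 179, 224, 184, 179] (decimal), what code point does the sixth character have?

Offset 0: leading byte 0xF3 = 11110011 → 4-byte char #1 = F3 9B AB B6.
Offset 4: leading byte 0xED = 11101101 → 3-byte char #2 = ED 98 86.
Offset 7: leading byte 0xF2 = 11110010 → 4-byte char #3 = F2 AD 9F 96.
Offset 11: leading byte 0xF0 = 11110000 → 4-byte char #4 = F0 9F 95 9E.
Offset 15: leading byte 0xF0 = 11110000 → 4-byte char #5 = F0 9D 9D 85.
Offset 19: leading byte 0xE1 = 11100001 → 3-byte char #6 = E1 82 BA.
Leading byte 0xE1 = 11100001 matches 1110xxxx → 3-byte sequence.
Byte 1: 0xE1 = 11100001, payload 0001 (4 bits).
Byte 2: 0x82 = 10000010 (10xxxxxx ✓), payload 000010.
Byte 3: 0xBA = 10111010 (10xxxxxx ✓), payload 111010.
Concatenate: 0001000010111010 = 0x10BA (16 bits → U+10BA).

U+10BA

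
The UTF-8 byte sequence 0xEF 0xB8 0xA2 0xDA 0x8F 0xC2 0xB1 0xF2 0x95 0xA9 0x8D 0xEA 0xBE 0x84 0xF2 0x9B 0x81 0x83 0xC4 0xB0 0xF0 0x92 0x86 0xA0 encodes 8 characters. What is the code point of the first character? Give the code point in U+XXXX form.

U+FE22

Offset 0: leading byte 0xEF = 11101111 → 3-byte char #1 = EF B8 A2.
Leading byte 0xEF = 11101111 matches 1110xxxx → 3-byte sequence.
Byte 1: 0xEF = 11101111, payload 1111 (4 bits).
Byte 2: 0xB8 = 10111000 (10xxxxxx ✓), payload 111000.
Byte 3: 0xA2 = 10100010 (10xxxxxx ✓), payload 100010.
Concatenate: 1111111000100010 = 0xFE22 (16 bits → U+FE22).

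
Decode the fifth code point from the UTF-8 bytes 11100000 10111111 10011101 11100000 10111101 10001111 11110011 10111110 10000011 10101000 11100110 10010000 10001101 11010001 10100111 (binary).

Offset 0: leading byte 0xE0 = 11100000 → 3-byte char #1 = E0 BF 9D.
Offset 3: leading byte 0xE0 = 11100000 → 3-byte char #2 = E0 BD 8F.
Offset 6: leading byte 0xF3 = 11110011 → 4-byte char #3 = F3 BE 83 A8.
Offset 10: leading byte 0xE6 = 11100110 → 3-byte char #4 = E6 90 8D.
Offset 13: leading byte 0xD1 = 11010001 → 2-byte char #5 = D1 A7.
Leading byte 0xD1 = 11010001 matches 110xxxxx → 2-byte sequence.
Byte 1: 0xD1 = 11010001, payload 10001 (5 bits).
Byte 2: 0xA7 = 10100111 (10xxxxxx ✓), payload 100111.
Concatenate: 10001100111 = 0x467 (11 bits → U+0467).

U+0467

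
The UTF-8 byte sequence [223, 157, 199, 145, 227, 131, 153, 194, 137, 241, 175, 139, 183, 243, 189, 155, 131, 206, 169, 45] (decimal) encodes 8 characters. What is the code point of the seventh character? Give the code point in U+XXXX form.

Offset 0: leading byte 0xDF = 11011111 → 2-byte char #1 = DF 9D.
Offset 2: leading byte 0xC7 = 11000111 → 2-byte char #2 = C7 91.
Offset 4: leading byte 0xE3 = 11100011 → 3-byte char #3 = E3 83 99.
Offset 7: leading byte 0xC2 = 11000010 → 2-byte char #4 = C2 89.
Offset 9: leading byte 0xF1 = 11110001 → 4-byte char #5 = F1 AF 8B B7.
Offset 13: leading byte 0xF3 = 11110011 → 4-byte char #6 = F3 BD 9B 83.
Offset 17: leading byte 0xCE = 11001110 → 2-byte char #7 = CE A9.
Leading byte 0xCE = 11001110 matches 110xxxxx → 2-byte sequence.
Byte 1: 0xCE = 11001110, payload 01110 (5 bits).
Byte 2: 0xA9 = 10101001 (10xxxxxx ✓), payload 101001.
Concatenate: 01110101001 = 0x3A9 (11 bits → U+03A9).

U+03A9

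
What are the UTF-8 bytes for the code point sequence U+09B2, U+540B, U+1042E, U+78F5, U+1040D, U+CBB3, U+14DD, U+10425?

U+09B2: 3-byte form → E0 A6 B2.
U+540B: 3-byte form → E5 90 8B.
U+1042E: 4-byte form → F0 90 90 AE.
U+78F5: 3-byte form → E7 A3 B5.
U+1040D: 4-byte form → F0 90 90 8D.
U+CBB3: 3-byte form → EC AE B3.
U+14DD: 3-byte form → E1 93 9D.
U+10425: 4-byte form → F0 90 90 A5.
Concatenated (27 bytes): E0 A6 B2 E5 90 8B F0 90 90 AE E7 A3 B5 F0 90 90 8D EC AE B3 E1 93 9D F0 90 90 A5.

E0 A6 B2 E5 90 8B F0 90 90 AE E7 A3 B5 F0 90 90 8D EC AE B3 E1 93 9D F0 90 90 A5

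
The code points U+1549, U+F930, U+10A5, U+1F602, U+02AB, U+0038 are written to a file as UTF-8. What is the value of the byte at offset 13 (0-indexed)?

0xCA

U+1549 → 3-byte form E1 95 89 at offsets 0–2.
U+F930 → 3-byte form EF A4 B0 at offsets 3–5.
U+10A5 → 3-byte form E1 82 A5 at offsets 6–8.
U+1F602 → 4-byte form F0 9F 98 82 at offsets 9–12.
U+02AB → 2-byte form CA AB at offsets 13–14.
Offset 13 falls in char 5's range; it's byte 1 of CA AB = 0xCA.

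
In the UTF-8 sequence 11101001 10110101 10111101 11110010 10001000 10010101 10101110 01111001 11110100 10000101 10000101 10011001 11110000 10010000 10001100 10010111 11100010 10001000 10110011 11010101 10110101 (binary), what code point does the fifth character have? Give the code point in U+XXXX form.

Offset 0: leading byte 0xE9 = 11101001 → 3-byte char #1 = E9 B5 BD.
Offset 3: leading byte 0xF2 = 11110010 → 4-byte char #2 = F2 88 95 AE.
Offset 7: leading byte 0x79 = 01111001 → 1-byte char #3 = 79.
Offset 8: leading byte 0xF4 = 11110100 → 4-byte char #4 = F4 85 85 99.
Offset 12: leading byte 0xF0 = 11110000 → 4-byte char #5 = F0 90 8C 97.
Leading byte 0xF0 = 11110000 matches 11110xxx → 4-byte sequence.
Byte 1: 0xF0 = 11110000, payload 000 (3 bits).
Byte 2: 0x90 = 10010000 (10xxxxxx ✓), payload 010000.
Byte 3: 0x8C = 10001100 (10xxxxxx ✓), payload 001100.
Byte 4: 0x97 = 10010111 (10xxxxxx ✓), payload 010111.
Concatenate: 000010000001100010111 = 0x10317 (21 bits → U+10317).

U+10317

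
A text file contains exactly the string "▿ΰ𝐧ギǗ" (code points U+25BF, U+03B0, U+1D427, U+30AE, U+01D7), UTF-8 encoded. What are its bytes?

E2 96 BF CE B0 F0 9D 90 A7 E3 82 AE C7 97

U+25BF: 3-byte form → E2 96 BF.
U+03B0: 2-byte form → CE B0.
U+1D427: 4-byte form → F0 9D 90 A7.
U+30AE: 3-byte form → E3 82 AE.
U+01D7: 2-byte form → C7 97.
Concatenated (14 bytes): E2 96 BF CE B0 F0 9D 90 A7 E3 82 AE C7 97.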